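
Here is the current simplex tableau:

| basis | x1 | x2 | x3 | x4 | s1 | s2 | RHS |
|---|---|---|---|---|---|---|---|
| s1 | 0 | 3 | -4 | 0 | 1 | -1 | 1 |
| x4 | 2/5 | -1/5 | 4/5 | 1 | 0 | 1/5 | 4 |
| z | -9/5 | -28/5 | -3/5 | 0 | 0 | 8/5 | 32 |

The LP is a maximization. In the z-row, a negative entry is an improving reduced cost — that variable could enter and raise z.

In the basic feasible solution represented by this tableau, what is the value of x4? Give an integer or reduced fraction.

x4 is basic (row 2); its value is the RHS of that row: 4.

4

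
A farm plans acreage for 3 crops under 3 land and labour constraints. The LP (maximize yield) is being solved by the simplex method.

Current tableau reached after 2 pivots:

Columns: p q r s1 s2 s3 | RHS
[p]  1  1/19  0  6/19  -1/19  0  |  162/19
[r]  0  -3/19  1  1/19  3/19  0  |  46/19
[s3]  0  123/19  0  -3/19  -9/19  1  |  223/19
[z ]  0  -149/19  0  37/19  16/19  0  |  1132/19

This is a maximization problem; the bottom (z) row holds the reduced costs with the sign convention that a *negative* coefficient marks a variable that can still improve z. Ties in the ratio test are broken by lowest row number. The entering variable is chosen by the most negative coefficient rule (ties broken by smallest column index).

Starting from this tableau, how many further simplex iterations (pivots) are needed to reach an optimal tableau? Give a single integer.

pivot: q in, s3 out → z = 9077/123
No improving column remains; optimal.

1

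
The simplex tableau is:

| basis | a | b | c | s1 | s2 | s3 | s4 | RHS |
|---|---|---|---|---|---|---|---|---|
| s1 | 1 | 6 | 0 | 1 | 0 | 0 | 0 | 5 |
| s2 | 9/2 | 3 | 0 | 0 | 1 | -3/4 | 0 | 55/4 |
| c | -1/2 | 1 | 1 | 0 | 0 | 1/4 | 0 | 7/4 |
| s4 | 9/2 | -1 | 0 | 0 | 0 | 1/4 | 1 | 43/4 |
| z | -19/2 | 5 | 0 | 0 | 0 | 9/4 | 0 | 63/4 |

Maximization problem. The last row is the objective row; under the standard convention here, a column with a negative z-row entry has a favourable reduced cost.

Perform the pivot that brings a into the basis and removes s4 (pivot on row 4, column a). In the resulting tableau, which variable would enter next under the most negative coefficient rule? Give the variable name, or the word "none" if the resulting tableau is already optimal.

none

Pivot element 9/2. New z-row = old z-row − (-19/2)·(row 4/(9/2)).
Updated z-row coefficients: a: 0, b: 26/9, c: 0, s1: 0, s2: 0, s3: 25/9, s4: 19/9.
No coefficient is strictly negative; the tableau after this pivot is optimal.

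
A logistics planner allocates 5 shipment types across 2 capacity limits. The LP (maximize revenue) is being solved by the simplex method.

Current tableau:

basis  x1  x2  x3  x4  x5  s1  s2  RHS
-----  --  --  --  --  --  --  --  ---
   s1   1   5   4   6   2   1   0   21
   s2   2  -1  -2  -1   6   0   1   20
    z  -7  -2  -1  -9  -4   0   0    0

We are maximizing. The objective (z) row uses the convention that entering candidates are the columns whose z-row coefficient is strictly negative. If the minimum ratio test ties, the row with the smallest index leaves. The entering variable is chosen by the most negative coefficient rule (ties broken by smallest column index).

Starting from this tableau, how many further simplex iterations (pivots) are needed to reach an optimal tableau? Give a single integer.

pivot: x4 in, s1 out → z = 63/2
pivot: x1 in, s2 out → z = 1185/13
No improving column remains; optimal.

2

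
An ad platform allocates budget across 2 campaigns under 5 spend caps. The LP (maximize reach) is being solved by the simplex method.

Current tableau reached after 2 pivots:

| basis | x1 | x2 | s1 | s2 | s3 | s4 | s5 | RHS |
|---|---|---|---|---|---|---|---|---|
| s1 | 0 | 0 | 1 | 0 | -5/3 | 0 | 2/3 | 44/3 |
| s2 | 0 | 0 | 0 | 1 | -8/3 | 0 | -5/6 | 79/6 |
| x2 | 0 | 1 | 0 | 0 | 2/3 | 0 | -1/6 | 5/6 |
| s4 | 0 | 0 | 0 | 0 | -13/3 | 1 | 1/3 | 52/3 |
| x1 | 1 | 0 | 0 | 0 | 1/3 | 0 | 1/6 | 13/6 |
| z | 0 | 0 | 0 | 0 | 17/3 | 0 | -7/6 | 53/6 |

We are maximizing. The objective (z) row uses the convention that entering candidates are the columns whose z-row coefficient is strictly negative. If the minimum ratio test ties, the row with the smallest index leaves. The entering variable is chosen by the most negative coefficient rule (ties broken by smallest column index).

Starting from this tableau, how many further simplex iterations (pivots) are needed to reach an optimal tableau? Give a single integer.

pivot: s5 in, x1 out → z = 24
No improving column remains; optimal.

1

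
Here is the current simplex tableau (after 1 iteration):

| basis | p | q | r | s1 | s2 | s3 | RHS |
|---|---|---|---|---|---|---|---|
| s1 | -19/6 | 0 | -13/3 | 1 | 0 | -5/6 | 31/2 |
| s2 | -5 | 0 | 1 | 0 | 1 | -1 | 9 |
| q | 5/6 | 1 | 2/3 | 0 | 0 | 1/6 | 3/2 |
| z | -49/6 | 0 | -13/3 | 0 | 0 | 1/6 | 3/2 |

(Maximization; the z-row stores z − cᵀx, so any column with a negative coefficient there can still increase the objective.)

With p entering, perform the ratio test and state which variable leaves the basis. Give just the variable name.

q

Ratios: row 1 (s1): entry -19/6 ≤ 0, skip; row 2 (s2): entry -5 ≤ 0, skip; row 3 (q): (3/2)/(5/6) = 9/5.
Minimum ratio 9/5 is in the q row, so q leaves.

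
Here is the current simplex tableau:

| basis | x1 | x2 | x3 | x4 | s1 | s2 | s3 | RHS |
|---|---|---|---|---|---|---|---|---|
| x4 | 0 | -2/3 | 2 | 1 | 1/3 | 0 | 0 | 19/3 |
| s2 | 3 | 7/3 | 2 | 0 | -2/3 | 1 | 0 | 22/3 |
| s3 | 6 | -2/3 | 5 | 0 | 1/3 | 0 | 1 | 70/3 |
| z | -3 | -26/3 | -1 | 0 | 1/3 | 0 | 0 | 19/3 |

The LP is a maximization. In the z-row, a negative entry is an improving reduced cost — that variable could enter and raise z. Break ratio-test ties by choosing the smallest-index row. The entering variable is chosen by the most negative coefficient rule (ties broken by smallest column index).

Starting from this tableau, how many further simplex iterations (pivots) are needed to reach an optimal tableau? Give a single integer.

2

pivot: x2 in, s2 out → z = 235/7
pivot: s1 in, x4 out → z = 160
No improving column remains; optimal.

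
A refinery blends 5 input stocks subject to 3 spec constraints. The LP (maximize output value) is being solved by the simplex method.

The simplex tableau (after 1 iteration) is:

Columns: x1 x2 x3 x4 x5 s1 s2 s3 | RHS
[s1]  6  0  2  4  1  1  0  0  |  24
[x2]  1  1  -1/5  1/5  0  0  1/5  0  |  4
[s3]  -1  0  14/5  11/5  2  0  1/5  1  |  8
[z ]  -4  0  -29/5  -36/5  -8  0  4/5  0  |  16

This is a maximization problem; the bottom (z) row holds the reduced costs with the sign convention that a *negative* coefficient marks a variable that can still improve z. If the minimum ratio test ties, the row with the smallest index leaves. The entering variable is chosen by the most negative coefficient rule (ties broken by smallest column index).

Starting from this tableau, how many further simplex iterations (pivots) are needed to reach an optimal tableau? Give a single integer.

2

pivot: x5 in, s3 out → z = 48
pivot: x1 in, s1 out → z = 944/13
No improving column remains; optimal.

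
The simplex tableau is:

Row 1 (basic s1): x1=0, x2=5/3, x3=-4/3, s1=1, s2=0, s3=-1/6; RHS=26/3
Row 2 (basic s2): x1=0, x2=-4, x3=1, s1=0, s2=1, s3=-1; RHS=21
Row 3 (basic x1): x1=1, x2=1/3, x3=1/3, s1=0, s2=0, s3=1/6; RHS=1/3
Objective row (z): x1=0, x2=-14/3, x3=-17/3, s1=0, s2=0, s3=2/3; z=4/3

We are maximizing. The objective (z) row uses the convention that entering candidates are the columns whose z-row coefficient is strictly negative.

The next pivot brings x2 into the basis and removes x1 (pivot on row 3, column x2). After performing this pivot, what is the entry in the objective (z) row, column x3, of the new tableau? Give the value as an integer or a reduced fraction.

Pivot element is row 3, column x2: 1/3.
Normalize row 3: new (row 3, x3) = (1/3)/(1/3) = 1.
z-row ← z-row − (-14/3)·(new row 3): -17/3 − (-14/3)·1 = -1.

-1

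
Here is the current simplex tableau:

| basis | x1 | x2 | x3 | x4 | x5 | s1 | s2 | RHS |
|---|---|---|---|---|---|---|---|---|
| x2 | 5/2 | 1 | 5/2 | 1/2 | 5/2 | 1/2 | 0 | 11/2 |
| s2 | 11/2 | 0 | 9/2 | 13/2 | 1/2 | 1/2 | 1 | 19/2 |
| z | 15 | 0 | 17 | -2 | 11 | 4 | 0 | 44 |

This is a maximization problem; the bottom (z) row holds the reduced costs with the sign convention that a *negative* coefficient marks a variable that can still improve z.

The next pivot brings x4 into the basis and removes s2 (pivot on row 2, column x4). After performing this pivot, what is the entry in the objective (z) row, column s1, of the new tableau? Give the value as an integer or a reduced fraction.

54/13

Pivot element is row 2, column x4: 13/2.
Normalize row 2: new (row 2, s1) = (1/2)/(13/2) = 1/13.
z-row ← z-row − (-2)·(new row 2): 4 − (-2)·(1/13) = 54/13.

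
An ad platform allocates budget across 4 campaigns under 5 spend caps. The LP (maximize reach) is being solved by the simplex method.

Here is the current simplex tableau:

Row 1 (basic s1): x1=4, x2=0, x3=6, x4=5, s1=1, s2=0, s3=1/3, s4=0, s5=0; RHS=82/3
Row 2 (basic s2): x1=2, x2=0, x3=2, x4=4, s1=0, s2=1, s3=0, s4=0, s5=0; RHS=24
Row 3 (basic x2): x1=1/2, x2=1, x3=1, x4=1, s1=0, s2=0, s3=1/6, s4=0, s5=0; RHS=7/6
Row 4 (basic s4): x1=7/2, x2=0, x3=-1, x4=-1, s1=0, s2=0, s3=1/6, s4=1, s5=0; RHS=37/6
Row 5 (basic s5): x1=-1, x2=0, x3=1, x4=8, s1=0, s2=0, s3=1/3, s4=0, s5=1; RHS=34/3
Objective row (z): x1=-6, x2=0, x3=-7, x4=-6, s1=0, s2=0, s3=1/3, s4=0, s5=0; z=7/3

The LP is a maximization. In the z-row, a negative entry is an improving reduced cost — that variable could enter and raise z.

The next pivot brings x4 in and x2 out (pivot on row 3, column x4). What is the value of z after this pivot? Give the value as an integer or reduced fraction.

28/3

Minimum ratio for x4: (7/6)/1 = 7/6.
z changes by −(z-row coeff of x4)·ratio = −(-6)·(7/6) = 7.
New z = 7/3 + 7 = 28/3.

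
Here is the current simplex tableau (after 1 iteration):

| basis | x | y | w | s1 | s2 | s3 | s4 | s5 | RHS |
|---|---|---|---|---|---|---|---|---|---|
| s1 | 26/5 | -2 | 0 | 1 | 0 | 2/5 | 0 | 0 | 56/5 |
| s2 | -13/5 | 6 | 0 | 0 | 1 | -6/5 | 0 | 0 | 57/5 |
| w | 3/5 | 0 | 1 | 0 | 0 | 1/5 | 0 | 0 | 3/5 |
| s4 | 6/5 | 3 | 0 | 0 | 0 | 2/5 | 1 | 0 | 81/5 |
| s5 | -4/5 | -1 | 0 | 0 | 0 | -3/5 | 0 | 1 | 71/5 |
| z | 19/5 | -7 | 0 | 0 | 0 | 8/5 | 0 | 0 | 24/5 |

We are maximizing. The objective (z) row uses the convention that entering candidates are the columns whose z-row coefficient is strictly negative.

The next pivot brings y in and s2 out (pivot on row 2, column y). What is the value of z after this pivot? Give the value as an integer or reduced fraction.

181/10

Minimum ratio for y: (57/5)/6 = 19/10.
z changes by −(z-row coeff of y)·ratio = −(-7)·(19/10) = 133/10.
New z = 24/5 + (133/10) = 181/10.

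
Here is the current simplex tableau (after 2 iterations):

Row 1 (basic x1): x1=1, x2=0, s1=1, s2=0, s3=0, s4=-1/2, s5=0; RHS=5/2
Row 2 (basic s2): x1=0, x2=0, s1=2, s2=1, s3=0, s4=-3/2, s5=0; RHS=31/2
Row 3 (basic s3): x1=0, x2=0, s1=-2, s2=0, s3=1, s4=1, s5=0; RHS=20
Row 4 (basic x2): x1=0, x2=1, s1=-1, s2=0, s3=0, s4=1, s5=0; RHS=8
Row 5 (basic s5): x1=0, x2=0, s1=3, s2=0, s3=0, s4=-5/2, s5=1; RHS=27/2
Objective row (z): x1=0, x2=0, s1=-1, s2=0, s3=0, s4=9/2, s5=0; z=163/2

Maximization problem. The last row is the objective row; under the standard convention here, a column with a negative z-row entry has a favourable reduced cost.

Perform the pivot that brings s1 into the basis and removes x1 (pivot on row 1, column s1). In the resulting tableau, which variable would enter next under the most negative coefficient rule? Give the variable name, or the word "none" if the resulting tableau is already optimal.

Pivot element 1. New z-row = old z-row − (-1)·(row 1/1).
Updated z-row coefficients: x1: 1, x2: 0, s1: 0, s2: 0, s3: 0, s4: 4, s5: 0.
No coefficient is strictly negative; the tableau after this pivot is optimal.

none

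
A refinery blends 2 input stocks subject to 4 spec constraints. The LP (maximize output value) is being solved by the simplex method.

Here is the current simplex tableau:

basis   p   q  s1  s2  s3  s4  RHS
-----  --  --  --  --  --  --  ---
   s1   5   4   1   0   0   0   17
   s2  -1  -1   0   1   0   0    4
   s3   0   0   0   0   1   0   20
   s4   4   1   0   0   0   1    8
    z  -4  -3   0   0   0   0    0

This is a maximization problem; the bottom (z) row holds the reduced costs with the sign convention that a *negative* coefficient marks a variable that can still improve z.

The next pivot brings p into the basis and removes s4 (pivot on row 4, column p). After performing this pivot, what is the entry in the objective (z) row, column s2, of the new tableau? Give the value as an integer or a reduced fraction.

0

Pivot element is row 4, column p: 4.
Normalize row 4: new (row 4, s2) = 0/4 = 0.
z-row ← z-row − (-4)·(new row 4): 0 − (-4)·0 = 0.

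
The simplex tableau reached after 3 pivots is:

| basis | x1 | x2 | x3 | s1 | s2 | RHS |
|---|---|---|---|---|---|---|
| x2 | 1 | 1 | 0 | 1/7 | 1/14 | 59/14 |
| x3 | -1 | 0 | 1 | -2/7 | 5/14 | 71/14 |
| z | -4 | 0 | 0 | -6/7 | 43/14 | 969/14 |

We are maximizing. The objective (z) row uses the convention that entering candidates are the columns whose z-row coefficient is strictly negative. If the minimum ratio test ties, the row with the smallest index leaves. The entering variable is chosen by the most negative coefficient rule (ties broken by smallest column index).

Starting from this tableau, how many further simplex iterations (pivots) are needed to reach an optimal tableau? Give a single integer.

2

pivot: x1 in, x2 out → z = 1205/14
pivot: s1 in, x1 out → z = 189/2
No improving column remains; optimal.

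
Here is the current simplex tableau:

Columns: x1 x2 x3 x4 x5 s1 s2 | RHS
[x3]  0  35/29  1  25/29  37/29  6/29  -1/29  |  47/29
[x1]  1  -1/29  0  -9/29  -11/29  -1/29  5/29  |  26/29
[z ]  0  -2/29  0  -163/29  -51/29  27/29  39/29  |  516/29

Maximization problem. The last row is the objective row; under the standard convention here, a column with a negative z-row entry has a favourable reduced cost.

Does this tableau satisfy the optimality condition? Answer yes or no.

Column x2 has objective-row coefficient -2/29, which is negative; an improving pivot exists, so not yet optimal.

no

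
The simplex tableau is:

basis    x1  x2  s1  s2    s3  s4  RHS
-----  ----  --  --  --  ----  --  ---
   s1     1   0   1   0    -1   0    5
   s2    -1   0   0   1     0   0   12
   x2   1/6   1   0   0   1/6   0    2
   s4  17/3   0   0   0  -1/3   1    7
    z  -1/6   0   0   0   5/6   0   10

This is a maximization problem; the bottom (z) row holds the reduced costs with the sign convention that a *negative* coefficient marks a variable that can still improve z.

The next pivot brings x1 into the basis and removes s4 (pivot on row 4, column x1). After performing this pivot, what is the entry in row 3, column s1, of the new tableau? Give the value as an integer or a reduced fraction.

0

Pivot element is row 4, column x1: 17/3.
Normalize row 4: new (row 4, s1) = 0/(17/3) = 0.
row 3 ← row 3 − (1/6)·(new row 4): 0 − (1/6)·0 = 0.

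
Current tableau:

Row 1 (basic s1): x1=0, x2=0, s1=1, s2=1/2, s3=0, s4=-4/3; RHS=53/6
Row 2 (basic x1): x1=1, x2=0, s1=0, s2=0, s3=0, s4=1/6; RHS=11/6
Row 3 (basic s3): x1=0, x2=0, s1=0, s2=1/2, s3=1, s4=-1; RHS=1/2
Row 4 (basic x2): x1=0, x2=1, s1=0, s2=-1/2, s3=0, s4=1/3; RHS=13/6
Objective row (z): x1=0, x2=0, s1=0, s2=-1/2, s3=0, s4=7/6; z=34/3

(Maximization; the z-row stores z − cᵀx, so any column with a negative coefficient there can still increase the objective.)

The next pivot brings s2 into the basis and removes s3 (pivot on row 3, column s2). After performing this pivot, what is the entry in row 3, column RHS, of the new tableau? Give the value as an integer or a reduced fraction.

1

Pivot element is row 3, column s2: 1/2.
Normalize row 3: new (row 3, RHS) = (1/2)/(1/2) = 1.
Row 3 is the pivot row, so the entry is 1.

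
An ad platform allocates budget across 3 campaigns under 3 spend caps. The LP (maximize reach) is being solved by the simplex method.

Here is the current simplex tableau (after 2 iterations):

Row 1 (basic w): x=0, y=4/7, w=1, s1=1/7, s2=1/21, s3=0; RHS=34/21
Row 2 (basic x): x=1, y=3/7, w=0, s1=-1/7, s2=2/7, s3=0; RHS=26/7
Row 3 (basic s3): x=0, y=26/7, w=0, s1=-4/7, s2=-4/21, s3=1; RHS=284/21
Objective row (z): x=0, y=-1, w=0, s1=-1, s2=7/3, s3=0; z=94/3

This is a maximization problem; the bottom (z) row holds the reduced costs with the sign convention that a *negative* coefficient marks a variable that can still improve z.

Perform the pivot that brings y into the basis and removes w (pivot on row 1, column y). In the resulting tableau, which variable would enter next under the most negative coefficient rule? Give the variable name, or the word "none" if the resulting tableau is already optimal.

s1

Pivot element 4/7. New z-row = old z-row − (-1)·(row 1/(4/7)).
Updated z-row coefficients: x: 0, y: 0, w: 7/4, s1: -3/4, s2: 29/12, s3: 0.
The most negative is -3/4 in column s1, so s1 would enter next.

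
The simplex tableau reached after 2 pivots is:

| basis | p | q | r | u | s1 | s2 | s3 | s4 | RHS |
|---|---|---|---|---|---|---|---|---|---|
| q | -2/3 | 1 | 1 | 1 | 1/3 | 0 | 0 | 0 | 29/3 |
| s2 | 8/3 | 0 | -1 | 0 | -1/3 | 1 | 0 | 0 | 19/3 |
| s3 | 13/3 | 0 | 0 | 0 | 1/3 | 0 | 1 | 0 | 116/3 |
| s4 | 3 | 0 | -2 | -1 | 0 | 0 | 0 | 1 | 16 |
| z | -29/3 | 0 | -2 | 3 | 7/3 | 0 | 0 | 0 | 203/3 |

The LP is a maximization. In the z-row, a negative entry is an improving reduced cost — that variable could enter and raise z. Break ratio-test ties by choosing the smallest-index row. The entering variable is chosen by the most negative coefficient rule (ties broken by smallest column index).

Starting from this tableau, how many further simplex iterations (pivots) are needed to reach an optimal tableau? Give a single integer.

2

pivot: p in, s2 out → z = 725/8
pivot: r in, q out → z = 175
No improving column remains; optimal.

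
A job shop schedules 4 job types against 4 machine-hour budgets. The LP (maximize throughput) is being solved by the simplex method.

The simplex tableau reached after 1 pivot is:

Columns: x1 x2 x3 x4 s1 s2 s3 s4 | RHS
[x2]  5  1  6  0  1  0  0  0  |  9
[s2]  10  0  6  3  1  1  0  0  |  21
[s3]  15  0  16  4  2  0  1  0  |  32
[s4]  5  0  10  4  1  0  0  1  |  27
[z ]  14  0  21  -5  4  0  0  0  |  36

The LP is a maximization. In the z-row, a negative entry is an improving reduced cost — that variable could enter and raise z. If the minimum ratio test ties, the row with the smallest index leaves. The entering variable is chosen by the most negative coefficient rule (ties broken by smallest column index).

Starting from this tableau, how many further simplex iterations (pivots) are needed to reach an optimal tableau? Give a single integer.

1

pivot: x4 in, s4 out → z = 279/4
No improving column remains; optimal.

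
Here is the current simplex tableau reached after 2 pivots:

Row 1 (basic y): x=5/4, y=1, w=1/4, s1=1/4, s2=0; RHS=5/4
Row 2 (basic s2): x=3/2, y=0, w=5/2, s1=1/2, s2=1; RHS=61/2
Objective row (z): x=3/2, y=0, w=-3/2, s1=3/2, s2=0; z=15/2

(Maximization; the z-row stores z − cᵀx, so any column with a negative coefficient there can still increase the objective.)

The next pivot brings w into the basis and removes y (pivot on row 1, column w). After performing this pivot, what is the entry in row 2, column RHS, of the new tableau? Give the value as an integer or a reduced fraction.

Pivot element is row 1, column w: 1/4.
Normalize row 1: new (row 1, RHS) = (5/4)/(1/4) = 5.
row 2 ← row 2 − (5/2)·(new row 1): 61/2 − (5/2)·5 = 18.

18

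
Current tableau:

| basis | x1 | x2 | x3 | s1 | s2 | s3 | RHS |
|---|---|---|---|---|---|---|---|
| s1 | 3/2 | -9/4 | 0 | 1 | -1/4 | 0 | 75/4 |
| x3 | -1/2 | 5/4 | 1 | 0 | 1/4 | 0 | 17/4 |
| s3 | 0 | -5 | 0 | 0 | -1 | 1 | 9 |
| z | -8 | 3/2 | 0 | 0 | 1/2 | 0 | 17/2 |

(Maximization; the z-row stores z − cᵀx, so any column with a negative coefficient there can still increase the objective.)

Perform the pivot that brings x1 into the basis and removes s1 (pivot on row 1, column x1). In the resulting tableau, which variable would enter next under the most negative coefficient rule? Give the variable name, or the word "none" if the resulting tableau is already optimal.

Pivot element 3/2. New z-row = old z-row − (-8)·(row 1/(3/2)).
Updated z-row coefficients: x1: 0, x2: -21/2, x3: 0, s1: 16/3, s2: -5/6, s3: 0.
The most negative is -21/2 in column x2, so x2 would enter next.

x2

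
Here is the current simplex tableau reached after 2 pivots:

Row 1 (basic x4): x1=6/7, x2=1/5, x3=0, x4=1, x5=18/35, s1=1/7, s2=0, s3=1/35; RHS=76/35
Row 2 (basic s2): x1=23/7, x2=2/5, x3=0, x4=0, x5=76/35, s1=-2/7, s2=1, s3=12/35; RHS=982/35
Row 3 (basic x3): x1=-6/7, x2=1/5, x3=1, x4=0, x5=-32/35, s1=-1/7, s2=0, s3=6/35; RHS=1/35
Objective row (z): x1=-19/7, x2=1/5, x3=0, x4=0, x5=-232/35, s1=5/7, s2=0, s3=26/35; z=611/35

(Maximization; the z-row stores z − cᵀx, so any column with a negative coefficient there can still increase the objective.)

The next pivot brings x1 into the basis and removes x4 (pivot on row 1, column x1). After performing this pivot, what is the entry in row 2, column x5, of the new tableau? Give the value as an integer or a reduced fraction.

Pivot element is row 1, column x1: 6/7.
Normalize row 1: new (row 1, x5) = (18/35)/(6/7) = 3/5.
row 2 ← row 2 − (23/7)·(new row 1): 76/35 − (23/7)·(3/5) = 1/5.

1/5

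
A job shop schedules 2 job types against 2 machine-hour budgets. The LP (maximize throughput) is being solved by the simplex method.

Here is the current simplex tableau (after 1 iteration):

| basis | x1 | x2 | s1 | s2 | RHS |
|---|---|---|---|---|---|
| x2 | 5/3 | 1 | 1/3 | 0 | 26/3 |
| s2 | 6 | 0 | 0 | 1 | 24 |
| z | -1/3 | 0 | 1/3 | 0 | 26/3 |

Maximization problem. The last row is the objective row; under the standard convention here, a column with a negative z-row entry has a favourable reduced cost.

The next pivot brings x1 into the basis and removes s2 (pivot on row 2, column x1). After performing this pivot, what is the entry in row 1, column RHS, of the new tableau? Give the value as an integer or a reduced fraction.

Pivot element is row 2, column x1: 6.
Normalize row 2: new (row 2, RHS) = 24/6 = 4.
row 1 ← row 1 − (5/3)·(new row 2): 26/3 − (5/3)·4 = 2.

2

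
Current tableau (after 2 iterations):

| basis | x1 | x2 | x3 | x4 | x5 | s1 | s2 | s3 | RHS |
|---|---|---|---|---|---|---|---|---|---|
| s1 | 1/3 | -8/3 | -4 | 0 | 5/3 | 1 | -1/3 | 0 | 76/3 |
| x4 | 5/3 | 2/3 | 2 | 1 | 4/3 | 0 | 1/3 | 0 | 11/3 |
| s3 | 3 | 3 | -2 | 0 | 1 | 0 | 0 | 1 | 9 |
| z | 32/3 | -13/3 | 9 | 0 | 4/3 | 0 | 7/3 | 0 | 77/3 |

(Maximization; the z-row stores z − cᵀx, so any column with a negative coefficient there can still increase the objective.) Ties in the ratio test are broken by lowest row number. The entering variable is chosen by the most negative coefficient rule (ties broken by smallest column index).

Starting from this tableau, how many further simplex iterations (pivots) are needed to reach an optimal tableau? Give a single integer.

1

pivot: x2 in, s3 out → z = 116/3
No improving column remains; optimal.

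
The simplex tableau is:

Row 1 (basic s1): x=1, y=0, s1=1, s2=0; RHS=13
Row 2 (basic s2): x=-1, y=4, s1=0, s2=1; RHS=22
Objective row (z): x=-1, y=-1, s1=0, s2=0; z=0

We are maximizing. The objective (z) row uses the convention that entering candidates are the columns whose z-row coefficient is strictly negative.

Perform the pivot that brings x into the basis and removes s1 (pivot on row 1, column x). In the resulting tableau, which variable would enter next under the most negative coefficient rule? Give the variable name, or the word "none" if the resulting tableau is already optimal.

y

Pivot element 1. New z-row = old z-row − (-1)·(row 1/1).
Updated z-row coefficients: x: 0, y: -1, s1: 1, s2: 0.
The most negative is -1 in column y, so y would enter next.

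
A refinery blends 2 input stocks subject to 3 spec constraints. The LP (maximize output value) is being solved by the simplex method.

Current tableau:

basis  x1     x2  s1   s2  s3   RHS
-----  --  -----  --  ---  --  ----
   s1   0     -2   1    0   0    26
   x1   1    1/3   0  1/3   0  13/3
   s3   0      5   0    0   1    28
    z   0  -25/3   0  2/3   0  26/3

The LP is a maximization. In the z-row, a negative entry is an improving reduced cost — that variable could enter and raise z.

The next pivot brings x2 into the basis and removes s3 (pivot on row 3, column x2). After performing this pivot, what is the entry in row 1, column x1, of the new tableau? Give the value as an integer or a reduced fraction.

Pivot element is row 3, column x2: 5.
Normalize row 3: new (row 3, x1) = 0/5 = 0.
row 1 ← row 1 − (-2)·(new row 3): 0 − (-2)·0 = 0.

0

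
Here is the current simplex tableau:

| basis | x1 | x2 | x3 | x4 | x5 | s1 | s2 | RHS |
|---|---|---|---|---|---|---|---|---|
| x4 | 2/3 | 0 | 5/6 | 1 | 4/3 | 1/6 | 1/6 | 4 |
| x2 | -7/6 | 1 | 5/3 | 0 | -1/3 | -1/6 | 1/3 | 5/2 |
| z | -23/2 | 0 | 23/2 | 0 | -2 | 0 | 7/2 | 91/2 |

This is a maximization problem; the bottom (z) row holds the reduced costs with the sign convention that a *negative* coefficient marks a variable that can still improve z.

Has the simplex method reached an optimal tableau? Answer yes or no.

Column x1 has objective-row coefficient -23/2, which is negative; an improving pivot exists, so not yet optimal.

no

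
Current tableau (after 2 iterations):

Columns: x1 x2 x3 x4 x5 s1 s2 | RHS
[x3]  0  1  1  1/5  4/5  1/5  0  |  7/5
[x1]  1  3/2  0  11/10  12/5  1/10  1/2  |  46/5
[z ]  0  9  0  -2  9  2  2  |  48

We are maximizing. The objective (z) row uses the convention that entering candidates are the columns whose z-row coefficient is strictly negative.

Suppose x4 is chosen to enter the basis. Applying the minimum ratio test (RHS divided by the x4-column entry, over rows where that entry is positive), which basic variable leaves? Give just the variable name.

x3

Ratios: row 1 (x3): (7/5)/(1/5) = 7; row 2 (x1): (46/5)/(11/10) = 92/11.
Minimum ratio 7 is in the x3 row, so x3 leaves.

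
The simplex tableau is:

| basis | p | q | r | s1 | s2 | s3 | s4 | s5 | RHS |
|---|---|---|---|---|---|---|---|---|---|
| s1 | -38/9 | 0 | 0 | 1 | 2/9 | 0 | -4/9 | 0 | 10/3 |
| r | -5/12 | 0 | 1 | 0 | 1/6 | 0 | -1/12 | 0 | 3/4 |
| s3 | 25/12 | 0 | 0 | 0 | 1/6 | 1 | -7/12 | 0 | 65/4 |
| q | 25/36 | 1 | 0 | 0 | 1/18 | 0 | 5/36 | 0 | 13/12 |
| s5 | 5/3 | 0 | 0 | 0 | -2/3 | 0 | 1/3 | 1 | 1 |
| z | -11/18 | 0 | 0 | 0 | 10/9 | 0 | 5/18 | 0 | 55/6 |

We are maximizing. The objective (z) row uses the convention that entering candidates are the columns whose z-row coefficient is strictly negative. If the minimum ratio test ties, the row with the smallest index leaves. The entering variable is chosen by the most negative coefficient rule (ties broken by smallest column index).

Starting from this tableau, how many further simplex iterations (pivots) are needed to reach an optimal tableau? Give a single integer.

pivot: p in, s5 out → z = 143/15
No improving column remains; optimal.

1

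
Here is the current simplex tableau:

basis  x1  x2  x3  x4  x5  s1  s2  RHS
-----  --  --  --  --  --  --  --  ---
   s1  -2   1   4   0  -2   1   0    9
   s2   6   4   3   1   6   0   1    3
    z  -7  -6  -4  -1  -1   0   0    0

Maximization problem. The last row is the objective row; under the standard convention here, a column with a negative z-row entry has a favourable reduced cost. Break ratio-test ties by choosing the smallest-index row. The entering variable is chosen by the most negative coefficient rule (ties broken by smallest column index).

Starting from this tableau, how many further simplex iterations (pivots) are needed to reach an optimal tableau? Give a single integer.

pivot: x1 in, s2 out → z = 7/2
pivot: x2 in, x1 out → z = 9/2
No improving column remains; optimal.

2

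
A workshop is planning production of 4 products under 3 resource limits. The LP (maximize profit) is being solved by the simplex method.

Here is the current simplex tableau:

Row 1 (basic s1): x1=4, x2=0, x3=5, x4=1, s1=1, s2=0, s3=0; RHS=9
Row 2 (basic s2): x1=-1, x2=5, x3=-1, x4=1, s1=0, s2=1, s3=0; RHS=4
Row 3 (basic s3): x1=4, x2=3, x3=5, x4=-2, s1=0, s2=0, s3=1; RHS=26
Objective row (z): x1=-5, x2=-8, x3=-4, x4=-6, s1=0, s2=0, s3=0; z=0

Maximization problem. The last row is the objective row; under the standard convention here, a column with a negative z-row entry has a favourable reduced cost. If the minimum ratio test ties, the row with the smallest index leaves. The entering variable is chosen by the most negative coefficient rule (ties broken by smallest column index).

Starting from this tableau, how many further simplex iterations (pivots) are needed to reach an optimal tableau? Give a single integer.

pivot: x2 in, s2 out → z = 32/5
pivot: x1 in, s1 out → z = 85/4
pivot: x4 in, x2 out → z = 35
No improving column remains; optimal.

3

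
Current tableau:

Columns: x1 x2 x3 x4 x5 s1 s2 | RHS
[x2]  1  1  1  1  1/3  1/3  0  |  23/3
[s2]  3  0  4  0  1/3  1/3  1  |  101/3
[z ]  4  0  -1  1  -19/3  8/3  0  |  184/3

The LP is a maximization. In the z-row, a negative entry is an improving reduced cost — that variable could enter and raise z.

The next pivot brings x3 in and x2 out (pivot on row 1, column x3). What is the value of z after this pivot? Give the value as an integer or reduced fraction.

69

Minimum ratio for x3: (23/3)/1 = 23/3.
z changes by −(z-row coeff of x3)·ratio = −(-1)·(23/3) = 23/3.
New z = 184/3 + (23/3) = 69.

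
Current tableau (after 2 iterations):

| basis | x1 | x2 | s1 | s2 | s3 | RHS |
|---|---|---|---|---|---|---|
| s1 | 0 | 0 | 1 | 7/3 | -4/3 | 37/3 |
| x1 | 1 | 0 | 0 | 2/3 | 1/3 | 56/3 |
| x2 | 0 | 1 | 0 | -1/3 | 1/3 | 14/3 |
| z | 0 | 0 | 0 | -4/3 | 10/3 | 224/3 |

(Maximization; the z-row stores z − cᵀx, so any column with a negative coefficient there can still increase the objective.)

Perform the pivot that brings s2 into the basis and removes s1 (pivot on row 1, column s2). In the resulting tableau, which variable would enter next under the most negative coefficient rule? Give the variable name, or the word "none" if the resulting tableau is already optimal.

none

Pivot element 7/3. New z-row = old z-row − (-4/3)·(row 1/(7/3)).
Updated z-row coefficients: x1: 0, x2: 0, s1: 4/7, s2: 0, s3: 18/7.
No coefficient is strictly negative; the tableau after this pivot is optimal.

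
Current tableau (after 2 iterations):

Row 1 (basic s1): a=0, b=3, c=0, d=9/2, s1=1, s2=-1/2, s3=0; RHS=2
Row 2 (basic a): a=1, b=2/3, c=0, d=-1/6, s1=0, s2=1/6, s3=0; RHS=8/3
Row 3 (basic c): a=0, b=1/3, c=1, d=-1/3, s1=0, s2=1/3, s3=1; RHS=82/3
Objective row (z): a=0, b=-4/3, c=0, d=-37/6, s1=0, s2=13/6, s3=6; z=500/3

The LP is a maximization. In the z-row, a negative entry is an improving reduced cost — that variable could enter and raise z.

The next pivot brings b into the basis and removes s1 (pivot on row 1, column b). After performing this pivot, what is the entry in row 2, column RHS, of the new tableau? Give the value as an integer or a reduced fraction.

20/9

Pivot element is row 1, column b: 3.
Normalize row 1: new (row 1, RHS) = 2/3 = 2/3.
row 2 ← row 2 − (2/3)·(new row 1): 8/3 − (2/3)·(2/3) = 20/9.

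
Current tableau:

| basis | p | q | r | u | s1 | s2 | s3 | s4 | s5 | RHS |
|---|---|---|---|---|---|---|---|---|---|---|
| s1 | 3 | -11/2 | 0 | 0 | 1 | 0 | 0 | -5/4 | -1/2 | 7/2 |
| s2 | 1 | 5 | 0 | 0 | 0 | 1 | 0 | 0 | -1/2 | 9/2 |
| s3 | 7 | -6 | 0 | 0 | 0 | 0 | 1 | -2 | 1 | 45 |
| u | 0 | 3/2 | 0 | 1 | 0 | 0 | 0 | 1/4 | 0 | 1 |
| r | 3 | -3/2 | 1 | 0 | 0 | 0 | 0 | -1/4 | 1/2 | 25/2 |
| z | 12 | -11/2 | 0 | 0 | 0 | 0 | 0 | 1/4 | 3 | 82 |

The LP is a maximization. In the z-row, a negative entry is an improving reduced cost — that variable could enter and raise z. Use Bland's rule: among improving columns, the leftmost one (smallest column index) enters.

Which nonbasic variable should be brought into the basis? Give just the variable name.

Objective-row coefficients: p: 12, q: -11/2, r: 0, u: 0, s1: 0, s2: 0, s3: 0, s4: 1/4, s5: 3.
Improving columns: q. Bland's rule picks the smallest column index → q.

q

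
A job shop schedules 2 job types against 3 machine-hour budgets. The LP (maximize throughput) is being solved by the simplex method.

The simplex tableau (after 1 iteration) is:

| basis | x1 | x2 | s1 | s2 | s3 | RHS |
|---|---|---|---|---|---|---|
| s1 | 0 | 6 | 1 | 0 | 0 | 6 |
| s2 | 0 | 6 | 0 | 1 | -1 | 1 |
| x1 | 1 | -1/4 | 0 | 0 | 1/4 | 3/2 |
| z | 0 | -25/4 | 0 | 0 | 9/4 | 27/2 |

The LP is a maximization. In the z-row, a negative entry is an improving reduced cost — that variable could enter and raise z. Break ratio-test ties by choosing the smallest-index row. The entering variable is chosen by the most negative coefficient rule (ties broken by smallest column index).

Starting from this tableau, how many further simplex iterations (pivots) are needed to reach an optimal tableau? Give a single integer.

pivot: x2 in, s2 out → z = 349/24
No improving column remains; optimal.

1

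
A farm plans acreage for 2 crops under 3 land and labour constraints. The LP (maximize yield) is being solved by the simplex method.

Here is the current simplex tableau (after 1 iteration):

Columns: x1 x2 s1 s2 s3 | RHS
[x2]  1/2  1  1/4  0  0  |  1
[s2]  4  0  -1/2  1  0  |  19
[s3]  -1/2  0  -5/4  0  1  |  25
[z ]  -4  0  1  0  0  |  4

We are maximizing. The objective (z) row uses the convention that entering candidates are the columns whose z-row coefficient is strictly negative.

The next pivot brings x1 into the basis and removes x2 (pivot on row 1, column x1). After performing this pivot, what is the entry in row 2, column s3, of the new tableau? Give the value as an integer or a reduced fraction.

Pivot element is row 1, column x1: 1/2.
Normalize row 1: new (row 1, s3) = 0/(1/2) = 0.
row 2 ← row 2 − 4·(new row 1): 0 − 4·0 = 0.

0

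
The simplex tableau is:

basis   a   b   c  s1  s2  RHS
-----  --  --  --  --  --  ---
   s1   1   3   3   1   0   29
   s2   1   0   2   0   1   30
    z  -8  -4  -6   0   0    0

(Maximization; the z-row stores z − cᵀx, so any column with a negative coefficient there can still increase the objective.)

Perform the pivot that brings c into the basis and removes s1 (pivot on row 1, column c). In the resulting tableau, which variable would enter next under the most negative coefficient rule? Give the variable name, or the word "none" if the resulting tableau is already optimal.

a

Pivot element 3. New z-row = old z-row − (-6)·(row 1/3).
Updated z-row coefficients: a: -6, b: 2, c: 0, s1: 2, s2: 0.
The most negative is -6 in column a, so a would enter next.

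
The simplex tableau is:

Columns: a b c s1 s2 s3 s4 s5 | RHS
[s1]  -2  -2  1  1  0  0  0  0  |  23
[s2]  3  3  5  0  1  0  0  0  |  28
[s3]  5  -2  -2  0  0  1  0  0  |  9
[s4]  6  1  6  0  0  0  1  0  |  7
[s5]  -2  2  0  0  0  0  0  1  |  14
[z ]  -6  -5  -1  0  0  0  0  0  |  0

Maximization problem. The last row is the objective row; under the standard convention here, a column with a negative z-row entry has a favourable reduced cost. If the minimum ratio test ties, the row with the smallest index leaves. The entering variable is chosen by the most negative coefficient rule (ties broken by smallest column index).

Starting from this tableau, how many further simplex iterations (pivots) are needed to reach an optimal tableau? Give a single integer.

2

pivot: a in, s4 out → z = 7
pivot: b in, a out → z = 35
No improving column remains; optimal.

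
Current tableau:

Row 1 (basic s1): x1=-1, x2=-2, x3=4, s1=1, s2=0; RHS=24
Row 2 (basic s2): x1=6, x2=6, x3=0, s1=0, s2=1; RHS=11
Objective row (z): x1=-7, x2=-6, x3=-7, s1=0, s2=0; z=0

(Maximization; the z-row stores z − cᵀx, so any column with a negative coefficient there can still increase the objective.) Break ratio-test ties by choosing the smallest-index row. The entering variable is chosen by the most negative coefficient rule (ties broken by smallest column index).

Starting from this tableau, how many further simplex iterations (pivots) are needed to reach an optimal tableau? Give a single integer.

pivot: x1 in, s2 out → z = 77/6
pivot: x3 in, s1 out → z = 1393/24
pivot: x2 in, x1 out → z = 713/12
No improving column remains; optimal.

3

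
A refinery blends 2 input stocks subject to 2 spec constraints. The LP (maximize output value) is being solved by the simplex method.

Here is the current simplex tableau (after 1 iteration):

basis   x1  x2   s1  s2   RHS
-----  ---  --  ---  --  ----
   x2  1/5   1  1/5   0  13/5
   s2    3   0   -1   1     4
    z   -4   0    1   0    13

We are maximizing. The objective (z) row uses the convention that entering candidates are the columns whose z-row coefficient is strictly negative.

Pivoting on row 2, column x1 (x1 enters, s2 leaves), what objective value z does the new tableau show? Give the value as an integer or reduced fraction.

Minimum ratio for x1: 4/3 = 4/3.
z changes by −(z-row coeff of x1)·ratio = −(-4)·(4/3) = 16/3.
New z = 13 + (16/3) = 55/3.

55/3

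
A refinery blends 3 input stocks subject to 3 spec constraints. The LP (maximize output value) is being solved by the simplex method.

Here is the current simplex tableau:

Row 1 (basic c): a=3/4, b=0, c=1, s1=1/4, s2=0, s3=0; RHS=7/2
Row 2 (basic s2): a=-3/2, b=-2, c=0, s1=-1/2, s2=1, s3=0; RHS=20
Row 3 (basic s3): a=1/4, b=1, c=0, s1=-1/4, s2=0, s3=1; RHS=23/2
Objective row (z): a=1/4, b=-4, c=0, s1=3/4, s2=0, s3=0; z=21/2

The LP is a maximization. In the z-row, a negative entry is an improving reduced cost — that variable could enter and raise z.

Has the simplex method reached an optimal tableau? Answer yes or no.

no

Column b has objective-row coefficient -4, which is negative; an improving pivot exists, so not yet optimal.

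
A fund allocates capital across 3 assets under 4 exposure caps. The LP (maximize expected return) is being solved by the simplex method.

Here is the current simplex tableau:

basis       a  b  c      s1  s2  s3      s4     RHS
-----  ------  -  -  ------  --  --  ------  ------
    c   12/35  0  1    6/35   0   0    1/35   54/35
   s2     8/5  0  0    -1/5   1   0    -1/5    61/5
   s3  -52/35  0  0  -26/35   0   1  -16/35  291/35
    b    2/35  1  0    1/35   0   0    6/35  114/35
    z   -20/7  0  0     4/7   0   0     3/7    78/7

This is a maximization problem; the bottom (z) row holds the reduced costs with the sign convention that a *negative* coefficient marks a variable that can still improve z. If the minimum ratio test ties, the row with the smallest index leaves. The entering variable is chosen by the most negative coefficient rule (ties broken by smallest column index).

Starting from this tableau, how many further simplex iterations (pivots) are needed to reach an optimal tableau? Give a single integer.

pivot: a in, c out → z = 24
No improving column remains; optimal.

1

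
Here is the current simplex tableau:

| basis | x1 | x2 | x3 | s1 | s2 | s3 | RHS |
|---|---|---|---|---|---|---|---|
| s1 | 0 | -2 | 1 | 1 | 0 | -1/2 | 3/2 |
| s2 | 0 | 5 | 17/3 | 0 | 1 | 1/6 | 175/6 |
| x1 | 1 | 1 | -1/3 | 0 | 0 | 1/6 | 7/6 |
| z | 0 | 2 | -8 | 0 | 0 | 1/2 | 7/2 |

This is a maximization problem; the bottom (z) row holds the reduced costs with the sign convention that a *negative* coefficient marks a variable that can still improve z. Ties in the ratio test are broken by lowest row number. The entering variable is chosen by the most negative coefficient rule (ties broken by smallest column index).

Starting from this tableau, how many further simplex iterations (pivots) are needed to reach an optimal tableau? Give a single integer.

3

pivot: x3 in, s1 out → z = 31/2
pivot: x2 in, s2 out → z = 465/14
pivot: s3 in, x2 out → z = 713/18
No improving column remains; optimal.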